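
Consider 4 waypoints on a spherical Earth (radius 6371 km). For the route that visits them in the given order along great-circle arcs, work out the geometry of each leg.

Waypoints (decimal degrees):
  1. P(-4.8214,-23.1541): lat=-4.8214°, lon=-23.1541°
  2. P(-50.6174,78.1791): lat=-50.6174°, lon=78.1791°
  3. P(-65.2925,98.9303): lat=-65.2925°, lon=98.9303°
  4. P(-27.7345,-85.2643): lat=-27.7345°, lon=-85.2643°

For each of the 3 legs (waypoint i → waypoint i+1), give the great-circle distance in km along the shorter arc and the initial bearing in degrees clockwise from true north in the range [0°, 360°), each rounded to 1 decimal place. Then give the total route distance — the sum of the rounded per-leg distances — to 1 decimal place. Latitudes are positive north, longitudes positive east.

Leg 1: dist=10385.4 km, bearing=141.4°
Leg 2: dist=2019.6 km, bearing=151.6°
Leg 3: dist=9664.6 km, bearing=176.3°
Total: 22069.6 km

Leg 1: φ1=-0.0841493, φ2=-0.8834403, Δφ=-0.7992910, Δλ=1.7685980 rad; a=sin²(Δφ/2)+cosφ1·cosφ2·sin²(Δλ/2)=0.5296409196; c=2·atan2(√a, √(1-a))=1.630112944; dist=6371·c=10385.4496 ≈ 10385.4 km; running total=10385.4 km
Leg 1 bearing: y=sinΔλ·cosφ2=0.62212375, x=cosφ1·sinφ2-sinφ1·cosφ2·cosΔλ=-0.78067132; θ=atan2(y, x)=141.4484° ≈ 141.4°
Leg 2: φ1=-0.8834403, φ2=-1.1395691, Δφ=-0.2561288, Δλ=0.3621768 rad; a=sin²(Δφ/2)+cosφ1·cosφ2·sin²(Δλ/2)=0.0249134206; c=2·atan2(√a, √(1-a))=0.317005409; dist=6371·c=2019.641 ≈ 2019.6 km; running total=12405.0 km
Leg 2 bearing: y=sinΔλ·cosφ2=0.14809688, x=cosφ1·sinφ2-sinφ1·cosφ2·cosΔλ=-0.27429598; θ=atan2(y, x)=151.6347° ≈ 151.6°
Leg 3: φ1=-1.1395691, φ2=-0.4840583, Δφ=0.6555108, Δλ=-3.2148022 rad; a=sin²(Δφ/2)+cosφ1·cosφ2·sin²(Δλ/2)=0.4731012295; c=2·atan2(√a, √(1-a))=1.516972802; dist=6371·c=9664.634 ≈ 9664.6 km; running total=22069.6 km
Leg 3 bearing: y=sinΔλ·cosφ2=0.06474093, x=cosφ1·sinφ2-sinφ1·cosφ2·cosΔλ=-0.99645092; θ=atan2(y, x)=176.2826° ≈ 176.3°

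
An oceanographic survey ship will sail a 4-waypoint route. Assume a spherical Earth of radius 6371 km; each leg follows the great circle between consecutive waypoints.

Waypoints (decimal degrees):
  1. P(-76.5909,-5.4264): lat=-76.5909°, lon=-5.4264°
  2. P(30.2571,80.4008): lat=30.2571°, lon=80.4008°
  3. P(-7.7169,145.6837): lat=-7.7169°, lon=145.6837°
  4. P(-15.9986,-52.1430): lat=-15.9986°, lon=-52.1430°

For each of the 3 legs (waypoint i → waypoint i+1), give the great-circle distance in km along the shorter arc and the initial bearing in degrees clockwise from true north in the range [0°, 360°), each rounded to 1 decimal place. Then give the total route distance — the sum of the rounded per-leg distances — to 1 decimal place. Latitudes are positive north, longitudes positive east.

Leg 1: φ1=-1.3367634, φ2=0.5280860, Δφ=1.8648494, Δλ=1.4979672 rad; a=sin²(Δφ/2)+cosφ1·cosφ2·sin²(Δλ/2)=0.7377845835; c=2·atan2(√a, √(1-a))=2.066407263; dist=6371·c=13165.081 ≈ 13165.1 km; running total=13165.1 km
Leg 1 bearing: y=sinΔλ·cosφ2=0.86148332, x=cosφ1·sinφ2-sinφ1·cosφ2·cosΔλ=0.17799003; θ=atan2(y, x)=78.3264° ≈ 78.3°
Leg 2: φ1=0.5280860, φ2=-0.1346853, Δφ=-0.6627713, Δλ=1.1394016 rad; a=sin²(Δφ/2)+cosφ1·cosφ2·sin²(Δλ/2)=0.3548774028; c=2·atan2(√a, √(1-a))=1.276313275; dist=6371·c=8131.392 ≈ 8131.4 km; running total=21296.5 km
Leg 2 bearing: y=sinΔλ·cosφ2=0.90015677, x=cosφ1·sinφ2-sinφ1·cosφ2·cosΔλ=-0.32476994; θ=atan2(y, x)=109.8391° ≈ 109.8°
Leg 3: φ1=-0.1346853, φ2=-0.2792282, Δφ=-0.1445429, Δλ=-3.4527273 rad; a=sin²(Δφ/2)+cosφ1·cosφ2·sin²(Δλ/2)=0.9349091327; c=2·atan2(√a, √(1-a))=2.625630176; dist=6371·c=16727.890 ≈ 16727.9 km; running total=38024.4 km
Leg 3 bearing: y=sinΔλ·cosφ2=0.29428172, x=cosφ1·sinφ2-sinφ1·cosφ2·cosΔλ=-0.39599805; θ=atan2(y, x)=143.3825° ≈ 143.4°

Leg 1: dist=13165.1 km, bearing=78.3°
Leg 2: dist=8131.4 km, bearing=109.8°
Leg 3: dist=16727.9 km, bearing=143.4°
Total: 38024.4 km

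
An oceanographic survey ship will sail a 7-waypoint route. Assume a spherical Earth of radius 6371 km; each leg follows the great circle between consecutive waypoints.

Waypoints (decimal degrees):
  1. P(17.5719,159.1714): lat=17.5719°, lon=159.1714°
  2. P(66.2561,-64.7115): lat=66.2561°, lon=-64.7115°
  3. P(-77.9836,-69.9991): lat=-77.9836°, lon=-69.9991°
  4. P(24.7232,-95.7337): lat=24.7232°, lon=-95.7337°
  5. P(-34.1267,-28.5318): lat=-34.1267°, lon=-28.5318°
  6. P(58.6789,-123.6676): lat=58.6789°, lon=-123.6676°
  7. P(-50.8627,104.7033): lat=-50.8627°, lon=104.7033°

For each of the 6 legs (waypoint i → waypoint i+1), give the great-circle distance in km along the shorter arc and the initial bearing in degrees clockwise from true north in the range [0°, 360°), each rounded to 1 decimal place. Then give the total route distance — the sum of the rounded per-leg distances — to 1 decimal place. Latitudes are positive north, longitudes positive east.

Leg 1: φ1=0.3066875, φ2=1.1563871, Δφ=0.8496996, Δλ=-3.9074937 rad; a=sin²(Δφ/2)+cosφ1·cosφ2·sin²(Δλ/2)=0.5001616804; c=2·atan2(√a, √(1-a))=1.571119688; dist=6371·c=10009.604 ≈ 10009.6 km; running total=10009.6 km
Leg 1 bearing: y=sinΔλ·cosφ2=0.27911112, x=cosφ1·sinφ2-sinφ1·cosφ2·cosΔλ=0.96025876; θ=atan2(y, x)=16.2072° ≈ 16.2°
Leg 2: φ1=1.1563871, φ2=-1.3610706, Δφ=-2.5174577, Δλ=-0.0922860 rad; a=sin²(Δφ/2)+cosφ1·cosφ2·sin²(Δλ/2)=0.9059128280; c=2·atan2(√a, √(1-a))=2.518068339; dist=6371·c=16042.613 ≈ 16042.6 km; running total=26052.2 km
Leg 2 bearing: y=sinΔλ·cosφ2=-0.01918592, x=cosφ1·sinφ2-sinφ1·cosφ2·cosΔλ=-0.58358462; θ=atan2(y, x)=-178.1170° <0 so +360° → 181.8830° ≈ 181.9°
Leg 3: φ1=-1.3610706, φ2=0.4315012, Δφ=1.7925718, Δλ=-0.4491535 rad; a=sin²(Δφ/2)+cosφ1·cosφ2·sin²(Δλ/2)=0.6193593604; c=2·atan2(√a, √(1-a))=1.811842538; dist=6371·c=11543.249 ≈ 11543.2 km; running total=37595.4 km
Leg 3 bearing: y=sinΔλ·cosφ2=-0.39440361, x=cosφ1·sinφ2-sinφ1·cosφ2·cosΔλ=0.88738896; θ=atan2(y, x)=-23.9629° <0 so +360° → 336.0371° ≈ 336.0°
Leg 4: φ1=0.4315012, φ2=-0.5956233, Δφ=-1.0271245, Δλ=1.1728944 rad; a=sin²(Δφ/2)+cosφ1·cosφ2·sin²(Δλ/2)=0.4716408225; c=2·atan2(√a, √(1-a))=1.514047517; dist=6371·c=9645.997 ≈ 9646.0 km; running total=47241.4 km
Leg 4 bearing: y=sinΔλ·cosφ2=0.76312802, x=cosφ1·sinφ2-sinφ1·cosφ2·cosΔλ=-0.64375357; θ=atan2(y, x)=130.1500° ≈ 130.2°
Leg 5: φ1=-0.5956233, φ2=1.0241400, Δφ=1.6197633, Δλ=-1.6604329 rad; a=sin²(Δφ/2)+cosφ1·cosφ2·sin²(Δλ/2)=0.7588929208; c=2·atan2(√a, √(1-a))=2.115057130; dist=6371·c=13475.029 ≈ 13475.0 km; running total=60716.4 km
Leg 5 bearing: y=sinΔλ·cosφ2=-0.51774678, x=cosφ1·sinφ2-sinφ1·cosφ2·cosΔλ=0.68105513; θ=atan2(y, x)=-37.2426° <0 so +360° → 322.7574° ≈ 322.8°
Leg 6: φ1=1.0241400, φ2=-0.8877216, Δφ=-1.9118616, Δλ=3.9858241 rad; a=sin²(Δφ/2)+cosφ1·cosφ2·sin²(Δλ/2)=0.9402825702; c=2·atan2(√a, √(1-a))=2.647849677; dist=6371·c=16869.450 ≈ 16869.5 km; running total=77585.9 km
Leg 6 bearing: y=sinΔλ·cosφ2=-0.47178296, x=cosφ1·sinφ2-sinφ1·cosφ2·cosΔλ=-0.04500964; θ=atan2(y, x)=-95.4497° <0 so +360° → 264.5503° ≈ 264.6°

Leg 1: dist=10009.6 km, bearing=16.2°
Leg 2: dist=16042.6 km, bearing=181.9°
Leg 3: dist=11543.2 km, bearing=336.0°
Leg 4: dist=9646.0 km, bearing=130.2°
Leg 5: dist=13475.0 km, bearing=322.8°
Leg 6: dist=16869.5 km, bearing=264.6°
Total: 77585.9 km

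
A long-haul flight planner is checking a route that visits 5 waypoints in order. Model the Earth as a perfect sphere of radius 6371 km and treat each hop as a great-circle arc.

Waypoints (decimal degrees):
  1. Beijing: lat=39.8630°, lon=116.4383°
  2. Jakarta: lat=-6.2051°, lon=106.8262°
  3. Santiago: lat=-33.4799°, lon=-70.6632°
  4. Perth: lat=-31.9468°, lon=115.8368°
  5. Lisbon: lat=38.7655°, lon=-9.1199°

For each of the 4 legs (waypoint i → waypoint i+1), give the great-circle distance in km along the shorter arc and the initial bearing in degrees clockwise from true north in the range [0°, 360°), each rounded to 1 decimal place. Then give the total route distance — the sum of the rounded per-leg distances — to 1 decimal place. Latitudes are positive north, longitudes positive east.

Leg 1: dist=5216.6 km, bearing=193.1°
Leg 2: dist=15594.4 km, bearing=183.3°
Leg 3: dist=12708.1 km, bearing=186.0°
Leg 4: dist=15040.9 km, bearing=294.8°
Total: 48560.0 km

Leg 1: φ1=0.6957406, φ2=-0.1082994, Δφ=-0.8040400, Δλ=-0.1677628 rad; a=sin²(Δφ/2)+cosφ1·cosφ2·sin²(Δλ/2)=0.1584550862; c=2·atan2(√a, √(1-a))=0.818811314; dist=6371·c=5216.647 ≈ 5216.6 km; running total=5216.6 km
Leg 1 bearing: y=sinΔλ·cosφ2=-0.16599871, x=cosφ1·sinφ2-sinφ1·cosφ2·cosΔλ=-0.71121918; θ=atan2(y, x)=-166.8623° <0 so +360° → 193.1377° ≈ 193.1°
Leg 2: φ1=-0.1082994, φ2=-0.5843345, Δφ=-0.4760351, Δλ=-3.0977744 rad; a=sin²(Δφ/2)+cosφ1·cosφ2·sin²(Δλ/2)=0.8843854221; c=2·atan2(√a, √(1-a))=2.447713268; dist=6371·c=15594.381 ≈ 15594.4 km; running total=20811.0 km
Leg 2 bearing: y=sinΔλ·cosφ2=-0.03653619, x=cosφ1·sinφ2-sinφ1·cosφ2·cosΔλ=-0.63847983; θ=atan2(y, x)=-176.7249° <0 so +360° → 183.2751° ≈ 183.3°
Leg 3: φ1=-0.5843345, φ2=-0.5575768, Δφ=0.0267576, Δλ=3.2550391 rad; a=sin²(Δφ/2)+cosφ1·cosφ2·sin²(Δλ/2)=0.7056537621; c=2·atan2(√a, √(1-a))=1.994684406; dist=6371·c=12708.134 ≈ 12708.1 km; running total=33519.1 km
Leg 3 bearing: y=sinΔλ·cosφ2=-0.09605743, x=cosφ1·sinφ2-sinφ1·cosφ2·cosΔλ=-0.90642103; θ=atan2(y, x)=-173.9507° <0 so +360° → 186.0493° ≈ 186.0°
Leg 4: φ1=-0.5575768, φ2=0.6765856, Δφ=1.2341625, Δλ=-2.1809058 rad; a=sin²(Δφ/2)+cosφ1·cosφ2·sin²(Δλ/2)=0.8551935334; c=2·atan2(√a, √(1-a))=2.360844342; dist=6371·c=15040.939 ≈ 15040.9 km; running total=48560.0 km
Leg 4 bearing: y=sinΔλ·cosφ2=-0.63904304, x=cosφ1·sinφ2-sinφ1·cosφ2·cosΔλ=0.29491390; θ=atan2(y, x)=-65.2270° <0 so +360° → 294.7730° ≈ 294.8°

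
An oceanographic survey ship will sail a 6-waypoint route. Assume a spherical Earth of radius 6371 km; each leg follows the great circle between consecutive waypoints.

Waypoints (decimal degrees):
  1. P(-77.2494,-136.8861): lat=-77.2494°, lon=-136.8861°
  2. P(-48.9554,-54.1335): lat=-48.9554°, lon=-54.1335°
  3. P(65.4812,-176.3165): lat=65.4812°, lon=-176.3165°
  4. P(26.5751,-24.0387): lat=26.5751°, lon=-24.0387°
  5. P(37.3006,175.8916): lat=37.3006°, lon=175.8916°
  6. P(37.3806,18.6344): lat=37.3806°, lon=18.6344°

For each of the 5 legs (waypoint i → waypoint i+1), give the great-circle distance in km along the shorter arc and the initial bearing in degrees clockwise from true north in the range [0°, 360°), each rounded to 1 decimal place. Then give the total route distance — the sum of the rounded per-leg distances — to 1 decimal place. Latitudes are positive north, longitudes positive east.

Leg 1: dist=4567.0 km, bearing=97.5°
Leg 2: dist=16260.7 km, bearing=320.8°
Leg 3: dist=9507.0 km, bearing=24.7°
Leg 4: dist=12613.4 km, bearing=342.8°
Leg 5: dist=11388.4 km, bearing=341.7°
Total: 54336.5 km

Leg 1: φ1=-1.3482564, φ2=-0.8544329, Δφ=0.4938235, Δλ=1.4443053 rad; a=sin²(Δφ/2)+cosφ1·cosφ2·sin²(Δλ/2)=0.1230583856; c=2·atan2(√a, √(1-a))=0.716843651; dist=6371·c=4567.011 ≈ 4567.0 km; running total=4567.0 km
Leg 1 bearing: y=sinΔλ·cosφ2=0.65140015, x=cosφ1·sinφ2-sinφ1·cosφ2·cosΔλ=-0.08566168; θ=atan2(y, x)=97.4916° ≈ 97.5°
Leg 2: φ1=-0.8544329, φ2=1.1428625, Δφ=1.9972955, Δλ=-2.1324956 rad; a=sin²(Δφ/2)+cosφ1·cosφ2·sin²(Δλ/2)=0.9156653926; c=2·atan2(√a, √(1-a))=2.552294195; dist=6371·c=16260.666 ≈ 16260.7 km; running total=20827.7 km
Leg 2 bearing: y=sinΔλ·cosφ2=-0.35122882, x=cosφ1·sinφ2-sinφ1·cosφ2·cosΔλ=0.43072896; θ=atan2(y, x)=-39.1948° <0 so +360° → 320.8052° ≈ 320.8°
Leg 3: φ1=1.1428625, φ2=0.4638230, Δφ=-0.6790395, Δλ=2.6577490 rad; a=sin²(Δφ/2)+cosφ1·cosφ2·sin²(Δλ/2)=0.4607578849; c=2·atan2(√a, √(1-a))=1.492231298; dist=6371·c=9507.006 ≈ 9507.0 km; running total=30334.7 km
Leg 3 bearing: y=sinΔλ·cosφ2=0.41603768, x=cosφ1·sinφ2-sinφ1·cosφ2·cosΔλ=0.90595412; θ=atan2(y, x)=24.6658° ≈ 24.7°
Leg 4: φ1=0.4638230, φ2=0.6510183, Δφ=0.1871953, Δλ=3.4894420 rad; a=sin²(Δφ/2)+cosφ1·cosφ2·sin²(Δλ/2)=0.6988556614; c=2·atan2(√a, √(1-a))=1.979817378; dist=6371·c=12613.417 ≈ 12613.4 km; running total=42948.1 km
Leg 4 bearing: y=sinΔλ·cosφ2=-0.27115626, x=cosφ1·sinφ2-sinφ1·cosφ2·cosΔλ=0.87652723; θ=atan2(y, x)=-17.1896° <0 so +360° → 342.8104° ≈ 342.8°
Leg 5: φ1=0.6510183, φ2=0.6524145, Δφ=0.0013963, Δλ=-2.7446559 rad; a=sin²(Δφ/2)+cosφ1·cosφ2·sin²(Δλ/2)=0.6075219600; c=2·atan2(√a, √(1-a))=1.787533129; dist=6371·c=11388.374 ≈ 11388.4 km; running total=54336.5 km
Leg 5 bearing: y=sinΔλ·cosφ2=-0.30719626, x=cosφ1·sinφ2-sinφ1·cosφ2·cosΔλ=0.92703105; θ=atan2(y, x)=-18.3340° <0 so +360° → 341.6660° ≈ 341.7°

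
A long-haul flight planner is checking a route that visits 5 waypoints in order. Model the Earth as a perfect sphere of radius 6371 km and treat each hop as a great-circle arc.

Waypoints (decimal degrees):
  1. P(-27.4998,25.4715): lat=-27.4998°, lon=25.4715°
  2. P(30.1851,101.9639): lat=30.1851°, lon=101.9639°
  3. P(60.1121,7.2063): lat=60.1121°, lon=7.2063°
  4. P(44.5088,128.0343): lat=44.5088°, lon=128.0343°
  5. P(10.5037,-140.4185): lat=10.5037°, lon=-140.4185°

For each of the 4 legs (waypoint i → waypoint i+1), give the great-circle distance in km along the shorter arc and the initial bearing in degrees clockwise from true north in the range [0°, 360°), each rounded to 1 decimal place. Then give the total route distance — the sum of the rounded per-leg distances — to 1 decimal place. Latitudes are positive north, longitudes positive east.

Leg 1: dist=10345.8 km, bearing=57.3°
Leg 2: dist=7384.4 km, bearing=327.2°
Leg 3: dist=7206.2 km, bearing=42.6°
Leg 4: dist=9312.6 km, bearing=81.4°
Total: 34249.0 km

Leg 1: φ1=-0.4799621, φ2=0.5268294, Δφ=1.0067914, Δλ=1.3350442 rad; a=sin²(Δφ/2)+cosφ1·cosφ2·sin²(Δλ/2)=0.5265364866; c=2·atan2(√a, √(1-a))=1.623894247; dist=6371·c=10345.830 ≈ 10345.8 km; running total=10345.8 km
Leg 1 bearing: y=sinΔλ·cosφ2=0.84049522, x=cosφ1·sinφ2-sinφ1·cosφ2·cosΔλ=0.53921336; θ=atan2(y, x)=57.3181° ≈ 57.3°
Leg 2: φ1=0.5268294, φ2=1.0491541, Δφ=0.5223247, Δλ=-1.6538321 rad; a=sin²(Δφ/2)+cosφ1·cosφ2·sin²(Δλ/2)=0.2999005519; c=2·atan2(√a, √(1-a))=1.159062457; dist=6371·c=7384.387 ≈ 7384.4 km; running total=17730.2 km
Leg 2 bearing: y=sinΔλ·cosφ2=-0.49658775, x=cosφ1·sinφ2-sinφ1·cosφ2·cosΔλ=0.77022169; θ=atan2(y, x)=-32.8112° <0 so +360° → 327.1888° ≈ 327.2°
Leg 3: φ1=1.0491541, φ2=0.7768251, Δφ=-0.2723290, Δλ=2.1088464 rad; a=sin²(Δφ/2)+cosφ1·cosφ2·sin²(Δλ/2)=0.2871626036; c=2·atan2(√a, √(1-a))=1.131088842; dist=6371·c=7206.167 ≈ 7206.2 km; running total=24936.4 km
Leg 3 bearing: y=sinΔλ·cosφ2=0.61238253, x=cosφ1·sinφ2-sinφ1·cosφ2·cosΔλ=0.66617461; θ=atan2(y, x)=42.5908° ≈ 42.6°
Leg 4: φ1=0.7768251, φ2=0.1833241, Δφ=-0.5935010, Δλ=-4.6853852 rad; a=sin²(Δφ/2)+cosφ1·cosφ2·sin²(Δλ/2)=0.4455687400; c=2·atan2(√a, √(1-a))=1.461717629; dist=6371·c=9312.603 ≈ 9312.6 km; running total=34249.0 km
Leg 4 bearing: y=sinΔλ·cosφ2=0.98288467, x=cosφ1·sinφ2-sinφ1·cosφ2·cosΔλ=0.14861589; θ=atan2(y, x)=81.4018° ≈ 81.4°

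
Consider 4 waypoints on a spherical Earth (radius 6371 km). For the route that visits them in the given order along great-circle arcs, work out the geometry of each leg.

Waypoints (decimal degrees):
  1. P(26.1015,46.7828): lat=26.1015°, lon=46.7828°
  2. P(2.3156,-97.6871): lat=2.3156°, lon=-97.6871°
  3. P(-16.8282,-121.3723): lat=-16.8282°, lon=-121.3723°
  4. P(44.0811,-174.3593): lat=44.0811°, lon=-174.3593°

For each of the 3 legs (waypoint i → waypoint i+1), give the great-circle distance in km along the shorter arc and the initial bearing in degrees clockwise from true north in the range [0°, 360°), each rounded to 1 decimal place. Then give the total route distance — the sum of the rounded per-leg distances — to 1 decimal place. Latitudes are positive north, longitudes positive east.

Leg 1: φ1=0.4555571, φ2=0.0404148, Δφ=-0.4151423, Δλ=-2.5214754 rad; a=sin²(Δφ/2)+cosφ1·cosφ2·sin²(Δλ/2)=0.8562209037; c=2·atan2(√a, √(1-a))=2.363768109; dist=6371·c=15059.567 ≈ 15059.6 km; running total=15059.6 km
Leg 1 bearing: y=sinΔλ·cosφ2=-0.58065603, x=cosφ1·sinφ2-sinφ1·cosφ2·cosΔλ=0.39403711; θ=atan2(y, x)=-55.8389° <0 so +360° → 304.1611° ≈ 304.2°
Leg 2: φ1=0.0404148, φ2=-0.2937075, Δφ=-0.3341223, Δλ=-0.4133847 rad; a=sin²(Δφ/2)+cosφ1·cosφ2·sin²(Δλ/2)=0.0679310776; c=2·atan2(√a, √(1-a))=0.527361640; dist=6371·c=3359.821 ≈ 3359.8 km; running total=18419.4 km
Leg 2 bearing: y=sinΔλ·cosφ2=-0.38450881, x=cosφ1·sinφ2-sinφ1·cosφ2·cosΔλ=-0.32468255; θ=atan2(y, x)=-130.1780° <0 so +360° → 229.8220° ≈ 229.8°
Leg 3: φ1=-0.2937075, φ2=0.7693603, Δφ=1.0630678, Δλ=-0.9247976 rad; a=sin²(Δφ/2)+cosφ1·cosφ2·sin²(Δλ/2)=0.3937356861; c=2·atan2(√a, √(1-a))=1.356634347; dist=6371·c=8643.117 ≈ 8643.1 km; running total=27062.5 km
Leg 3 bearing: y=sinΔλ·cosφ2=-0.57360636, x=cosφ1·sinφ2-sinφ1·cosφ2·cosΔλ=0.79107985; θ=atan2(y, x)=-35.9456° <0 so +360° → 324.0544° ≈ 324.1°

Leg 1: dist=15059.6 km, bearing=304.2°
Leg 2: dist=3359.8 km, bearing=229.8°
Leg 3: dist=8643.1 km, bearing=324.1°
Total: 27062.5 km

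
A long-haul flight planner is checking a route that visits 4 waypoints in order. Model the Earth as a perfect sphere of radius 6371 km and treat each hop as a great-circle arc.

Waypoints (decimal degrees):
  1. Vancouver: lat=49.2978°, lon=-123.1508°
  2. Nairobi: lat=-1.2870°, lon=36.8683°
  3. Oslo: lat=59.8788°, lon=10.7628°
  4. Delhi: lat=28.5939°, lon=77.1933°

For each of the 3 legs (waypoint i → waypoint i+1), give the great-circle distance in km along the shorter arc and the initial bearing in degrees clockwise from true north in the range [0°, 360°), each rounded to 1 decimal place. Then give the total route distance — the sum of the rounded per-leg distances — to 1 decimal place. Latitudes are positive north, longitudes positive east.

Leg 1: dist=14347.6 km, bearing=26.1°
Leg 2: dist=7167.9 km, bearing=345.8°
Leg 3: dist=5985.8 km, bearing=94.5°
Total: 27501.3 km

Leg 1: φ1=0.8604089, φ2=-0.0224624, Δφ=-0.8828713, Δλ=2.7928602 rad; a=sin²(Δφ/2)+cosφ1·cosφ2·sin²(Δλ/2)=0.8148733173; c=2·atan2(√a, √(1-a))=2.252023330; dist=6371·c=14347.641 ≈ 14347.6 km; running total=14347.6 km
Leg 1 bearing: y=sinΔλ·cosφ2=0.34162067, x=cosφ1·sinφ2-sinφ1·cosφ2·cosΔλ=0.69764926; θ=atan2(y, x)=26.0898° ≈ 26.1°
Leg 2: φ1=-0.0224624, φ2=1.0450822, Δφ=1.0675446, Δλ=-0.4556269 rad; a=sin²(Δφ/2)+cosφ1·cosφ2·sin²(Δλ/2)=0.2844522636; c=2·atan2(√a, √(1-a))=1.125089821; dist=6371·c=7167.947 ≈ 7167.9 km; running total=21515.5 km
Leg 2 bearing: y=sinΔλ·cosφ2=-0.22081829, x=cosφ1·sinφ2-sinφ1·cosφ2·cosΔλ=0.87486912; θ=atan2(y, x)=-14.1657° <0 so +360° → 345.8343° ≈ 345.8°
Leg 3: φ1=1.0450822, φ2=0.4990577, Δφ=-0.5460245, Δλ=1.1594309 rad; a=sin²(Δφ/2)+cosφ1·cosφ2·sin²(Δλ/2)=0.2049200730; c=2·atan2(√a, √(1-a))=0.939539486; dist=6371·c=5985.806 ≈ 5985.8 km; running total=27501.3 km
Leg 3 bearing: y=sinΔλ·cosφ2=0.80478458, x=cosφ1·sinφ2-sinφ1·cosφ2·cosΔλ=-0.06350688; θ=atan2(y, x)=94.5120° ≈ 94.5°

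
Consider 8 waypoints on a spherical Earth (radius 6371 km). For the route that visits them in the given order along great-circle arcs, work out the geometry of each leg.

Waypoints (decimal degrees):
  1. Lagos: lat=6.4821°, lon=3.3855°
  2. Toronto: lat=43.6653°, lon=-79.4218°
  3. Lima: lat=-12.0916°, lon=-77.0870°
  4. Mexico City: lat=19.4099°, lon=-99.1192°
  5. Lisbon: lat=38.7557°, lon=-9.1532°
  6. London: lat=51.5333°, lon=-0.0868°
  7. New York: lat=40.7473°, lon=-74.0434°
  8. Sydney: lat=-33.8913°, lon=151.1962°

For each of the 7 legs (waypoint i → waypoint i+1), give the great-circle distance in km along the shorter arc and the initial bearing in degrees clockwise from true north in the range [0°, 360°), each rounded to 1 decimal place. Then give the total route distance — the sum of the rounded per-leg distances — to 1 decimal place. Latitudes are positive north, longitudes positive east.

Leg 1: dist=8932.5 km, bearing=313.3°
Leg 2: dist=6204.4 km, bearing=177.2°
Leg 3: dist=4253.6 km, bearing=325.1°
Leg 4: dist=8669.6 km, bearing=52.9°
Leg 5: dist=1586.0 km, bearing=23.4°
Leg 6: dist=5572.1 km, bearing=288.4°
Leg 7: dist=15988.0 km, bearing=266.0°
Total: 51206.2 km

Leg 1: φ1=0.1131340, φ2=0.7621033, Δφ=0.6489693, Δλ=-1.4452600 rad; a=sin²(Δφ/2)+cosφ1·cosφ2·sin²(Δλ/2)=0.4160300067; c=2·atan2(√a, √(1-a))=1.402056724; dist=6371·c=8932.503 ≈ 8932.5 km; running total=8932.5 km
Leg 1 bearing: y=sinΔλ·cosφ2=-0.71769287, x=cosφ1·sinφ2-sinφ1·cosφ2·cosΔλ=0.67580553; θ=atan2(y, x)=-46.7217° <0 so +360° → 313.2783° ≈ 313.3°
Leg 2: φ1=0.7621033, φ2=-0.2110382, Δφ=-0.9731415, Δλ=0.0407499 rad; a=sin²(Δφ/2)+cosφ1·cosφ2·sin²(Δλ/2)=0.2189409130; c=2·atan2(√a, √(1-a))=0.973851651; dist=6371·c=6204.409 ≈ 6204.4 km; running total=15136.9 km
Leg 2 bearing: y=sinΔλ·cosφ2=0.03983484, x=cosφ1·sinφ2-sinφ1·cosφ2·cosΔλ=-0.82609705; θ=atan2(y, x)=177.2393° ≈ 177.2°
Leg 3: φ1=-0.2110382, φ2=0.3387667, Δφ=0.5498049, Δλ=-0.3845344 rad; a=sin²(Δφ/2)+cosφ1·cosφ2·sin²(Δλ/2)=0.1073608897; c=2·atan2(√a, √(1-a))=0.667650964; dist=6371·c=4253.604 ≈ 4253.6 km; running total=19390.5 km
Leg 3 bearing: y=sinΔλ·cosφ2=-0.35380732, x=cosφ1·sinφ2-sinφ1·cosφ2·cosΔλ=0.50809300; θ=atan2(y, x)=-34.8512° <0 so +360° → 325.1488° ≈ 325.1°
Leg 4: φ1=0.3387667, φ2=0.6764146, Δφ=0.3376479, Δλ=1.5702029 rad; a=sin²(Δφ/2)+cosφ1·cosφ2·sin²(Δλ/2)=0.3957641525; c=2·atan2(√a, √(1-a))=1.360784267; dist=6371·c=8669.557 ≈ 8669.6 km; running total=28060.1 km
Leg 4 bearing: y=sinΔλ·cosφ2=0.77982207, x=cosφ1·sinφ2-sinφ1·cosφ2·cosΔλ=0.59026866; θ=atan2(y, x)=52.8769° ≈ 52.9°
Leg 5: φ1=0.6764146, φ2=0.8994258, Δφ=0.2230112, Δλ=0.1582385 rad; a=sin²(Δφ/2)+cosφ1·cosφ2·sin²(Δλ/2)=0.0154123534; c=2·atan2(√a, √(1-a))=0.248935261; dist=6371·c=1585.967 ≈ 1586.0 km; running total=29646.1 km
Leg 5 bearing: y=sinΔλ·cosφ2=0.09802354, x=cosφ1·sinφ2-sinφ1·cosφ2·cosΔλ=0.22603238; θ=atan2(y, x)=23.4449° ≈ 23.4°
Leg 6: φ1=0.8994258, φ2=0.7111745, Δφ=-0.1882512, Δλ=-1.2907862 rad; a=sin²(Δφ/2)+cosφ1·cosφ2·sin²(Δλ/2)=0.1793470503; c=2·atan2(√a, √(1-a))=0.874597295; dist=6371·c=5572.059 ≈ 5572.1 km; running total=35218.2 km
Leg 6 bearing: y=sinΔλ·cosφ2=-0.72808938, x=cosφ1·sinφ2-sinφ1·cosφ2·cosΔλ=0.24210038; θ=atan2(y, x)=-71.6073° <0 so +360° → 288.3927° ≈ 288.4°
Leg 7: φ1=0.7111745, φ2=-0.5915148, Δφ=-1.3026893, Δλ=3.9311726 rad; a=sin²(Δφ/2)+cosφ1·cosφ2·sin²(Δλ/2)=0.9033958807; c=2·atan2(√a, √(1-a))=2.509498134; dist=6371·c=15988.013 ≈ 15988.0 km; running total=51206.2 km
Leg 7 bearing: y=sinΔλ·cosφ2=-0.58941664, x=cosφ1·sinφ2-sinφ1·cosφ2·cosΔλ=-0.04092774; θ=atan2(y, x)=-93.9721° <0 so +360° → 266.0279° ≈ 266.0°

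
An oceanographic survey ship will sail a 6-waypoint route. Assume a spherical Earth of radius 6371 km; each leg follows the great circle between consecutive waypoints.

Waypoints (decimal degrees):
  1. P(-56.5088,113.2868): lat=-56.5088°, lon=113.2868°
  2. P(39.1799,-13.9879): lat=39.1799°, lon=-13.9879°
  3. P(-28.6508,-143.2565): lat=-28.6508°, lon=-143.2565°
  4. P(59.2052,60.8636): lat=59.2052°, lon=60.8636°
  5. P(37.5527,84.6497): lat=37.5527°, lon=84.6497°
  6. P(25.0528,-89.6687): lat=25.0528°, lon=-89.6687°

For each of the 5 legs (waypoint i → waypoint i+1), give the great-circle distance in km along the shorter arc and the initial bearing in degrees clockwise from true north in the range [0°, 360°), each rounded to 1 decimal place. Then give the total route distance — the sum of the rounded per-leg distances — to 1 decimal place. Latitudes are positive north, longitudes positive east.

Leg 1: dist=15768.1 km, bearing=266.0°
Leg 2: dist=15253.6 km, bearing=268.3°
Leg 3: dist=16154.1 km, bearing=338.5°
Leg 4: dist=2946.3 km, bearing=134.2°
Leg 5: dist=13028.4 km, bearing=354.2°
Total: 63150.5 km

Leg 1: φ1=-0.9862646, φ2=0.6838183, Δφ=1.6700829, Δλ=-2.2213626 rad; a=sin²(Δφ/2)+cosφ1·cosφ2·sin²(Δλ/2)=0.8929622365; c=2·atan2(√a, √(1-a))=2.474986167; dist=6371·c=15768.137 ≈ 15768.1 km; running total=15768.1 km
Leg 1 bearing: y=sinΔλ·cosφ2=-0.61683149, x=cosφ1·sinφ2-sinφ1·cosφ2·cosΔλ=-0.04291429; θ=atan2(y, x)=-93.9798° <0 so +360° → 266.0202° ≈ 266.0°
Leg 2: φ1=0.6838183, φ2=-0.5000508, Δφ=-1.1838690, Δλ=-2.2561627 rad; a=sin²(Δφ/2)+cosφ1·cosφ2·sin²(Δλ/2)=0.8667398762; c=2·atan2(√a, √(1-a))=2.394223692; dist=6371·c=15253.599 ≈ 15253.6 km; running total=31021.7 km
Leg 2 bearing: y=sinΔλ·cosφ2=-0.67939434, x=cosφ1·sinφ2-sinφ1·cosφ2·cosΔλ=-0.02075535; θ=atan2(y, x)=-91.7498° <0 so +360° → 268.2502° ≈ 268.3°
Leg 3: φ1=-0.5000508, φ2=1.0333257, Δφ=1.5333765, Δλ=3.5625678 rad; a=sin²(Δφ/2)+cosφ1·cosφ2·sin²(Δλ/2)=0.9109603640; c=2·atan2(√a, √(1-a))=2.535571241; dist=6371·c=16154.124 ≈ 16154.1 km; running total=47175.8 km
Leg 3 bearing: y=sinΔλ·cosφ2=-0.20921480, x=cosφ1·sinφ2-sinφ1·cosφ2·cosΔλ=0.52978815; θ=atan2(y, x)=-21.5492° <0 so +360° → 338.4508° ≈ 338.5°
Leg 4: φ1=1.0333257, φ2=0.6554183, Δφ=-0.3779074, Δλ=0.4151458 rad; a=sin²(Δφ/2)+cosφ1·cosφ2·sin²(Δλ/2)=0.0525189254; c=2·atan2(√a, √(1-a))=0.462449971; dist=6371·c=2946.269 ≈ 2946.3 km; running total=50122.1 km
Leg 4 bearing: y=sinΔλ·cosφ2=0.31975193, x=cosφ1·sinφ2-sinφ1·cosφ2·cosΔλ=-0.31112932; θ=atan2(y, x)=134.2170° ≈ 134.2°
Leg 5: φ1=0.6554183, φ2=0.4372538, Δφ=-0.2181644, Δλ=-3.0424300 rad; a=sin²(Δφ/2)+cosφ1·cosφ2·sin²(Δλ/2)=0.7282931563; c=2·atan2(√a, √(1-a))=2.044950743; dist=6371·c=13028.381 ≈ 13028.4 km; running total=63150.5 km
Leg 5 bearing: y=sinΔλ·cosφ2=-0.08968605, x=cosφ1·sinφ2-sinφ1·cosφ2·cosΔλ=0.88514708; θ=atan2(y, x)=-5.7857° <0 so +360° → 354.2143° ≈ 354.2°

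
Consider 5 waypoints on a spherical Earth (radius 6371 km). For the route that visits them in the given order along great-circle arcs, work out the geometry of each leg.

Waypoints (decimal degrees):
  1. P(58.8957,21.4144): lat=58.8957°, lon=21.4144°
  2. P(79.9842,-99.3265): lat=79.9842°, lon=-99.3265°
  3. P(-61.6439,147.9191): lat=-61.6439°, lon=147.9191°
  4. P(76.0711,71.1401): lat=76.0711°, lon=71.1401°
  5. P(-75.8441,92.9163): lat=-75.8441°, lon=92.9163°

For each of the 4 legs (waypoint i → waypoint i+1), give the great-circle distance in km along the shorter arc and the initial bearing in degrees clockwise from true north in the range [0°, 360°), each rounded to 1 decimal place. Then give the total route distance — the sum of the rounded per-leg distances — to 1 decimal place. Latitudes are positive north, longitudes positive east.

Leg 1: dist=4128.8 km, bearing=345.7°
Leg 2: dist=17120.5 km, bearing=273.6°
Leg 3: dist=16222.5 km, bearing=335.3°
Leg 4: dist=16949.5 km, bearing=168.7°
Total: 54421.3 km

Leg 1: φ1=1.0279239, φ2=1.3959876, Δφ=0.3680638, Δλ=-2.1073262 rad; a=sin²(Δφ/2)+cosφ1·cosφ2·sin²(Δλ/2)=0.1013731944; c=2·atan2(√a, √(1-a))=0.648064556; dist=6371·c=4128.819 ≈ 4128.8 km; running total=4128.8 km
Leg 1 bearing: y=sinΔλ·cosφ2=-0.14948186, x=cosφ1·sinφ2-sinφ1·cosφ2·cosΔλ=0.58484344; θ=atan2(y, x)=-14.3374° <0 so +360° → 345.6626° ≈ 345.7°
Leg 2: φ1=1.3959876, φ2=-1.0758890, Δφ=-2.4718767, Δλ=4.3152498 rad; a=sin²(Δφ/2)+cosφ1·cosφ2·sin²(Δλ/2)=0.9492753027; c=2·atan2(√a, √(1-a))=2.687252033; dist=6371·c=17120.483 ≈ 17120.5 km; running total=21249.3 km
Leg 2 bearing: y=sinΔλ·cosφ2=-0.43798532, x=cosφ1·sinφ2-sinφ1·cosφ2·cosΔλ=0.02785080; θ=atan2(y, x)=-86.3616° <0 so +360° → 273.6384° ≈ 273.6°
Leg 3: φ1=-1.0758890, φ2=1.3276912, Δφ=2.4035802, Δλ=-1.3400463 rad; a=sin²(Δφ/2)+cosφ1·cosφ2·sin²(Δλ/2)=0.9139941187; c=2·atan2(√a, √(1-a))=2.546306793; dist=6371·c=16222.521 ≈ 16222.5 km; running total=37471.8 km
Leg 3 bearing: y=sinΔλ·cosφ2=-0.23433745, x=cosφ1·sinφ2-sinφ1·cosφ2·cosΔλ=0.50943246; θ=atan2(y, x)=-24.7023° <0 so +360° → 335.2977° ≈ 335.3°
Leg 4: φ1=1.3276912, φ2=-1.3237293, Δφ=-2.6514204, Δλ=0.3800664 rad; a=sin²(Δφ/2)+cosφ1·cosφ2·sin²(Δλ/2)=0.9432263827; c=2·atan2(√a, √(1-a))=2.660419912; dist=6371·c=16949.535 ≈ 16949.5 km; running total=54421.3 km
Leg 4 bearing: y=sinΔλ·cosφ2=0.09072781, x=cosφ1·sinφ2-sinφ1·cosφ2·cosΔλ=-0.45383913; θ=atan2(y, x)=168.6949° ≈ 168.7°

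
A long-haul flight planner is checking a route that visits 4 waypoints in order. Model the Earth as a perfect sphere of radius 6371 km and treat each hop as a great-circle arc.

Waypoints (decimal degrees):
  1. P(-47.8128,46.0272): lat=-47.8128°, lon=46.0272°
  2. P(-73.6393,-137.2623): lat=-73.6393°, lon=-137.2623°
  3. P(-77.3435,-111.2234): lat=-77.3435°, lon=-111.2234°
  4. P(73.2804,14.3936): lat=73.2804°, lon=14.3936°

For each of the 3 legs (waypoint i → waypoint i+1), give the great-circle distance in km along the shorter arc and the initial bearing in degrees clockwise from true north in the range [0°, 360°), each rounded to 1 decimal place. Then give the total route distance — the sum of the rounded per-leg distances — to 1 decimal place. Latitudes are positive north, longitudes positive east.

Leg 1: dist=6507.9 km, bearing=178.9°
Leg 2: dist=824.1 km, bearing=131.8°
Leg 3: dist=18481.3 km, bearing=78.8°
Total: 25813.3 km

Leg 1: φ1=-0.8344908, φ2=-1.2852482, Δφ=-0.4507575, Δλ=-3.1990053 rad; a=sin²(Δφ/2)+cosφ1·cosφ2·sin²(Δλ/2)=0.2389513782; c=2·atan2(√a, √(1-a))=1.021488225; dist=6371·c=6507.901 ≈ 6507.9 km; running total=6507.9 km
Leg 1 bearing: y=sinΔλ·cosφ2=0.01616329, x=cosφ1·sinφ2-sinφ1·cosφ2·cosΔλ=-0.85273279; θ=atan2(y, x)=178.9141° ≈ 178.9°
Leg 2: φ1=-1.2852482, φ2=-1.3498987, Δφ=-0.0646505, Δλ=0.4544645 rad; a=sin²(Δφ/2)+cosφ1·cosφ2·sin²(Δλ/2)=0.0041768819; c=2·atan2(√a, √(1-a))=0.129347754; dist=6371·c=824.075 ≈ 824.1 km; running total=7332.0 km
Leg 2 bearing: y=sinΔλ·cosφ2=0.09618321, x=cosφ1·sinφ2-sinφ1·cosφ2·cosΔλ=-0.08594494; θ=atan2(y, x)=131.7825° ≈ 131.8°
Leg 3: φ1=-1.3498987, φ2=1.2789843, Δφ=2.6288830, Δλ=2.1924302 rad; a=sin²(Δφ/2)+cosφ1·cosφ2·sin²(Δλ/2)=0.9855806716; c=2·atan2(√a, √(1-a))=2.900850700; dist=6371·c=18481.320 ≈ 18481.3 km; running total=25813.3 km
Leg 3 bearing: y=sinΔλ·cosφ2=0.23386976, x=cosφ1·sinφ2-sinφ1·cosφ2·cosΔλ=0.04637435; θ=atan2(y, x)=78.7842° ≈ 78.8°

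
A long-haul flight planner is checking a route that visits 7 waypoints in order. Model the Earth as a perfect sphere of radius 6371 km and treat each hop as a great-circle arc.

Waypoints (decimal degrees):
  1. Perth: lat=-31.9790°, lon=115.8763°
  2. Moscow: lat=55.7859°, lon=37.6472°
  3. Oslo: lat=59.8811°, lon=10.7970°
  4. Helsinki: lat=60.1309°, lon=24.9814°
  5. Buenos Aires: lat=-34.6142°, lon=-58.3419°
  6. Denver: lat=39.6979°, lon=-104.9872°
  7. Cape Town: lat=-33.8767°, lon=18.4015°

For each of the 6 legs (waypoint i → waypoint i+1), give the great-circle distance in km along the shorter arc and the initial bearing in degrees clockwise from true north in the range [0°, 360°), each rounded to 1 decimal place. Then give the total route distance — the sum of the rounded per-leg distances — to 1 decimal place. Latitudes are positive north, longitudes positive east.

Leg 1: φ1=-0.5581388, φ2=0.9736476, Δφ=1.5317865, Δλ=-1.3653554 rad; a=sin²(Δφ/2)+cosφ1·cosφ2·sin²(Δλ/2)=0.6703285834; c=2·atan2(√a, √(1-a))=1.918412110; dist=6371·c=12222.204 ≈ 12222.2 km; running total=12222.2 km
Leg 1 bearing: y=sinΔλ·cosφ2=-0.55046264, x=cosφ1·sinφ2-sinφ1·cosφ2·cosΔλ=0.76219655; θ=atan2(y, x)=-35.8370° <0 so +360° → 324.1630° ≈ 324.2°
Leg 2: φ1=0.9736476, φ2=1.0451224, Δφ=0.0714747, Δλ=-0.4686244 rad; a=sin²(Δφ/2)+cosφ1·cosφ2·sin²(Δλ/2)=0.0164860311; c=2·atan2(√a, √(1-a))=0.257506758; dist=6371·c=1640.576 ≈ 1640.6 km; running total=13862.8 km
Leg 2 bearing: y=sinΔλ·cosφ2=-0.22664093, x=cosφ1·sinφ2-sinφ1·cosφ2·cosΔλ=0.11615015; θ=atan2(y, x)=-62.8655° <0 so +360° → 297.1345° ≈ 297.1°
Leg 3: φ1=1.0451224, φ2=1.0494822, Δφ=0.0043598, Δλ=0.2475645 rad; a=sin²(Δφ/2)+cosφ1·cosφ2·sin²(Δλ/2)=0.0038142842; c=2·atan2(√a, √(1-a))=0.123598441; dist=6371·c=787.446 ≈ 787.4 km; running total=14650.2 km
Leg 3 bearing: y=sinΔλ·cosφ2=0.12203656, x=cosφ1·sinφ2-sinφ1·cosφ2·cosΔλ=0.01749341; θ=atan2(y, x)=81.8425° ≈ 81.8°
Leg 4: φ1=1.0494822, φ2=-0.6041318, Δφ=-1.6536139, Δλ=-1.4542659 rad; a=sin²(Δφ/2)+cosφ1·cosφ2·sin²(Δλ/2)=0.7224686342; c=2·atan2(√a, √(1-a))=2.031900539; dist=6371·c=12945.238 ≈ 12945.2 km; running total=27595.4 km
Leg 4 bearing: y=sinΔλ·cosφ2=-0.81741407, x=cosφ1·sinφ2-sinφ1·cosφ2·cosΔλ=-0.36587576; θ=atan2(y, x)=-114.1134° <0 so +360° → 245.8866° ≈ 245.9°
Leg 5: φ1=-0.6041318, φ2=0.6928591, Δφ=1.2969908, Δλ=-0.8141141 rad; a=sin²(Δφ/2)+cosφ1·cosφ2·sin²(Δλ/2)=0.4640564400; c=2·atan2(√a, √(1-a))=1.498847146; dist=6371·c=9549.155 ≈ 9549.2 km; running total=37144.6 km
Leg 5 bearing: y=sinΔλ·cosφ2=-0.55946104, x=cosφ1·sinφ2-sinφ1·cosφ2·cosΔλ=0.82573336; θ=atan2(y, x)=-34.1189° <0 so +360° → 325.8811° ≈ 325.9°
Leg 6: φ1=0.6928591, φ2=-0.5912600, Δφ=-1.2841190, Δλ=2.1535391 rad; a=sin²(Δφ/2)+cosφ1·cosφ2·sin²(Δλ/2)=0.8537914609; c=2·atan2(√a, √(1-a))=2.356868082; dist=6371·c=15015.607 ≈ 15015.6 km; running total=52160.2 km
Leg 6 bearing: y=sinΔλ·cosφ2=0.69321340, x=cosφ1·sinφ2-sinφ1·cosφ2·cosΔλ=-0.13704593; θ=atan2(y, x)=101.1830° ≈ 101.2°

Leg 1: dist=12222.2 km, bearing=324.2°
Leg 2: dist=1640.6 km, bearing=297.1°
Leg 3: dist=787.4 km, bearing=81.8°
Leg 4: dist=12945.2 km, bearing=245.9°
Leg 5: dist=9549.2 km, bearing=325.9°
Leg 6: dist=15015.6 km, bearing=101.2°
Total: 52160.2 km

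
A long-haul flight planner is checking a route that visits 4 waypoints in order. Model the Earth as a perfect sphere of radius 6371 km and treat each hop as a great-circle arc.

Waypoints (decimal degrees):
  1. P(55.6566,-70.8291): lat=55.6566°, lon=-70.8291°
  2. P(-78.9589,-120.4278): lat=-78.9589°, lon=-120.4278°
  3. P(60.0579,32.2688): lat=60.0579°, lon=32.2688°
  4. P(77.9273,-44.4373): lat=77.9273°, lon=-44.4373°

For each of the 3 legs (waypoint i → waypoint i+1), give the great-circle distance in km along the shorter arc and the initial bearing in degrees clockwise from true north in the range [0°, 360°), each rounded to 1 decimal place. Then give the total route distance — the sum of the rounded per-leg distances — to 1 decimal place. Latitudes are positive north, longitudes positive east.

Leg 1: φ1=0.9713909, φ2=-1.3780928, Δφ=-2.3494837, Δλ=-0.8656606 rad; a=sin²(Δφ/2)+cosφ1·cosφ2·sin²(Δλ/2)=0.8701808809; c=2·atan2(√a, √(1-a))=2.404404695; dist=6371·c=15318.462 ≈ 15318.5 km; running total=15318.5 km
Leg 1 bearing: y=sinΔλ·cosφ2=-0.14584174, x=cosφ1·sinφ2-sinφ1·cosφ2·cosΔλ=-0.65619711; θ=atan2(y, x)=-167.4695° <0 so +360° → 192.5305° ≈ 192.5°
Leg 2: φ1=-1.3780928, φ2=1.0482081, Δφ=2.4263009, Δλ=2.6650584 rad; a=sin²(Δφ/2)+cosφ1·cosφ2·sin²(Δλ/2)=0.9677150739; c=2·atan2(√a, √(1-a))=2.780270225; dist=6371·c=17713.102 ≈ 17713.1 km; running total=33031.6 km
Leg 2 bearing: y=sinΔλ·cosφ2=0.22894959, x=cosφ1·sinφ2-sinφ1·cosφ2·cosΔλ=-0.26935576; θ=atan2(y, x)=139.6358° ≈ 139.6°
Leg 3: φ1=1.0482081, φ2=1.3600880, Δφ=0.3118799, Δλ=-1.3387740 rad; a=sin²(Δφ/2)+cosφ1·cosφ2·sin²(Δλ/2)=0.0643149964; c=2·atan2(√a, √(1-a))=0.512808529; dist=6371·c=3267.103 ≈ 3267.1 km; running total=36298.7 km
Leg 3 bearing: y=sinΔλ·cosφ2=-0.20354806, x=cosφ1·sinφ2-sinφ1·cosφ2·cosΔλ=0.44641068; θ=atan2(y, x)=-24.5114° <0 so +360° → 335.4886° ≈ 335.5°

Leg 1: dist=15318.5 km, bearing=192.5°
Leg 2: dist=17713.1 km, bearing=139.6°
Leg 3: dist=3267.1 km, bearing=335.5°
Total: 36298.7 km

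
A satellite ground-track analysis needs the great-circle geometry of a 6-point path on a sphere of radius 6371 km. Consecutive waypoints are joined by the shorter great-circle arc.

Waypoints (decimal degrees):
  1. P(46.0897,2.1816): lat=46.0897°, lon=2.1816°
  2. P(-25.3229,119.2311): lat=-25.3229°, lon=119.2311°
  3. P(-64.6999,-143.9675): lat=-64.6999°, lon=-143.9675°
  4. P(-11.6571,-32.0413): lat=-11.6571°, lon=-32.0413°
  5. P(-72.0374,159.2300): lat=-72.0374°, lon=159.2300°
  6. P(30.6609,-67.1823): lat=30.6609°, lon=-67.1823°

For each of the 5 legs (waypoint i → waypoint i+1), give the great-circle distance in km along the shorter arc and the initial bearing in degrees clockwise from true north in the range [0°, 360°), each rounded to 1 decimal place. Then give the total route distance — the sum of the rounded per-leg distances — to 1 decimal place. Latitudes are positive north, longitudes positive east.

Leg 1: dist=14053.5 km, bearing=90.0°
Leg 2: dist=7790.9 km, bearing=153.2°
Leg 3: dist=9839.4 km, bearing=114.7°
Leg 4: dist=10671.4 km, bearing=183.5°
Leg 5: dist=14668.1 km, bearing=123.1°
Total: 57023.3 km

Leg 1: φ1=0.8044170, φ2=-0.4419680, Δφ=-1.2463850, Δλ=2.0428992 rad; a=sin²(Δφ/2)+cosφ1·cosφ2·sin²(Δλ/2)=0.7966126292; c=2·atan2(√a, √(1-a))=2.205855632; dist=6371·c=14053.506 ≈ 14053.5 km; running total=14053.5 km
Leg 1 bearing: y=sinΔλ·cosφ2=0.80503636, x=cosφ1·sinφ2-sinφ1·cosφ2·cosΔλ=-0.00049602; θ=atan2(y, x)=90.0353° ≈ 90.0°
Leg 2: φ1=-0.4419680, φ2=-1.1292263, Δφ=-0.6872583, Δλ=-4.5936822 rad; a=sin²(Δφ/2)+cosφ1·cosφ2·sin²(Δλ/2)=0.3295275669; c=2·atan2(√a, √(1-a))=1.222874525; dist=6371·c=7790.934 ≈ 7790.9 km; running total=21844.4 km
Leg 2 bearing: y=sinΔλ·cosφ2=0.42435195, x=cosφ1·sinφ2-sinφ1·cosφ2·cosΔλ=-0.83885757; θ=atan2(y, x)=153.1666° ≈ 153.2°
Leg 3: φ1=-1.1292263, φ2=-0.2034548, Δφ=0.9257715, Δλ=1.9534807 rad; a=sin²(Δφ/2)+cosφ1·cosφ2·sin²(Δλ/2)=0.4868081510; c=2·atan2(√a, √(1-a))=1.544409567; dist=6371·c=9839.433 ≈ 9839.4 km; running total=31683.8 km
Leg 3 bearing: y=sinΔλ·cosφ2=0.90853191, x=cosφ1·sinφ2-sinφ1·cosφ2·cosΔλ=-0.41698161; θ=atan2(y, x)=114.6533° ≈ 114.7°
Leg 4: φ1=-0.2034548, φ2=-1.2572898, Δφ=-1.0538350, Δλ=3.3383139 rad; a=sin²(Δφ/2)+cosφ1·cosφ2·sin²(Δλ/2)=0.5520021377; c=2·atan2(√a, √(1-a))=1.674989021; dist=6371·c=10671.355 ≈ 10671.4 km; running total=42355.2 km
Leg 4 bearing: y=sinΔλ·cosφ2=-0.06027754, x=cosφ1·sinφ2-sinφ1·cosφ2·cosΔλ=-0.99274857; θ=atan2(y, x)=-176.5254° <0 so +360° → 183.4746° ≈ 183.5°
Leg 5: φ1=-1.2572898, φ2=0.5351337, Δφ=1.7924235, Δλ=-3.9516401 rad; a=sin²(Δφ/2)+cosφ1·cosφ2·sin²(Δλ/2)=0.8340012492; c=2·atan2(√a, √(1-a))=2.302317629; dist=6371·c=14668.066 ≈ 14668.1 km; running total=57023.3 km
Leg 5 bearing: y=sinΔλ·cosφ2=0.62306031, x=cosφ1·sinφ2-sinφ1·cosφ2·cosΔλ=-0.40690110; θ=atan2(y, x)=123.1473° ≈ 123.1°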